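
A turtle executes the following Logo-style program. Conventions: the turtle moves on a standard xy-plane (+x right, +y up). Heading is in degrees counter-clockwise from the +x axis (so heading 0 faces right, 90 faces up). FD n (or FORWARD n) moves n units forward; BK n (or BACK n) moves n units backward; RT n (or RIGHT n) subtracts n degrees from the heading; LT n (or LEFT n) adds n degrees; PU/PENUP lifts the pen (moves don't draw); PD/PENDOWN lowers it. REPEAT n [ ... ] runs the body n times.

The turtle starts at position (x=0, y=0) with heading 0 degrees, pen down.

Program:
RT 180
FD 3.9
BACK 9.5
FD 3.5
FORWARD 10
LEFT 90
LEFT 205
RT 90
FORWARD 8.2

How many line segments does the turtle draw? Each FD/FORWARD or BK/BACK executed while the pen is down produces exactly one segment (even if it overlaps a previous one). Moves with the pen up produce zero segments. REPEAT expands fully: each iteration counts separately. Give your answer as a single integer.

Answer: 5

Derivation:
Executing turtle program step by step:
Start: pos=(0,0), heading=0, pen down
RT 180: heading 0 -> 180
FD 3.9: (0,0) -> (-3.9,0) [heading=180, draw]
BK 9.5: (-3.9,0) -> (5.6,0) [heading=180, draw]
FD 3.5: (5.6,0) -> (2.1,0) [heading=180, draw]
FD 10: (2.1,0) -> (-7.9,0) [heading=180, draw]
LT 90: heading 180 -> 270
LT 205: heading 270 -> 115
RT 90: heading 115 -> 25
FD 8.2: (-7.9,0) -> (-0.468,3.465) [heading=25, draw]
Final: pos=(-0.468,3.465), heading=25, 5 segment(s) drawn
Segments drawn: 5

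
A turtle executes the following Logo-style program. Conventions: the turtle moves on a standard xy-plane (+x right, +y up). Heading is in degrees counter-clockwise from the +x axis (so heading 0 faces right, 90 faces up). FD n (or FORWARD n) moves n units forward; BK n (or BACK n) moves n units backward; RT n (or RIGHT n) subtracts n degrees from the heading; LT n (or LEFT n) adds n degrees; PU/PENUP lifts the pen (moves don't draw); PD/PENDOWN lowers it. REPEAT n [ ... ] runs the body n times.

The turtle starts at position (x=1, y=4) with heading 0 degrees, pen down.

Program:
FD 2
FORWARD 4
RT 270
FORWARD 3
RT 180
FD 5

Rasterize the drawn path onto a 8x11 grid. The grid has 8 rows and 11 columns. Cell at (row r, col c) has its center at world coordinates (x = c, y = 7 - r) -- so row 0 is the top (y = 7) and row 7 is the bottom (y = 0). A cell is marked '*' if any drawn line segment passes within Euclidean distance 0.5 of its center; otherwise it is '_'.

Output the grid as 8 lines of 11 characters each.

Segment 0: (1,4) -> (3,4)
Segment 1: (3,4) -> (7,4)
Segment 2: (7,4) -> (7,7)
Segment 3: (7,7) -> (7,2)

Answer: _______*___
_______*___
_______*___
_*******___
_______*___
_______*___
___________
___________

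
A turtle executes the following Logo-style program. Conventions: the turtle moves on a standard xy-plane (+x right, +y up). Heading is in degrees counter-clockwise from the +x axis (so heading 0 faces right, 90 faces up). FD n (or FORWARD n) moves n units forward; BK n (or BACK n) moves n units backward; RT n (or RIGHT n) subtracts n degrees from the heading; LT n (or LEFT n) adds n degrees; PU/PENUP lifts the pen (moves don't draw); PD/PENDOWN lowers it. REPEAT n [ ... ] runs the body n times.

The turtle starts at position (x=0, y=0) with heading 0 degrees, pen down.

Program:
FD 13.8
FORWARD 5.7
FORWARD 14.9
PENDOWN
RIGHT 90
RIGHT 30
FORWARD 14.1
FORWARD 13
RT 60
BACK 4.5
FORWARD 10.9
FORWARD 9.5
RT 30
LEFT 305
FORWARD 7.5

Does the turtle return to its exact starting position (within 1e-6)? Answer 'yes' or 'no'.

Executing turtle program step by step:
Start: pos=(0,0), heading=0, pen down
FD 13.8: (0,0) -> (13.8,0) [heading=0, draw]
FD 5.7: (13.8,0) -> (19.5,0) [heading=0, draw]
FD 14.9: (19.5,0) -> (34.4,0) [heading=0, draw]
PD: pen down
RT 90: heading 0 -> 270
RT 30: heading 270 -> 240
FD 14.1: (34.4,0) -> (27.35,-12.211) [heading=240, draw]
FD 13: (27.35,-12.211) -> (20.85,-23.469) [heading=240, draw]
RT 60: heading 240 -> 180
BK 4.5: (20.85,-23.469) -> (25.35,-23.469) [heading=180, draw]
FD 10.9: (25.35,-23.469) -> (14.45,-23.469) [heading=180, draw]
FD 9.5: (14.45,-23.469) -> (4.95,-23.469) [heading=180, draw]
RT 30: heading 180 -> 150
LT 305: heading 150 -> 95
FD 7.5: (4.95,-23.469) -> (4.296,-15.998) [heading=95, draw]
Final: pos=(4.296,-15.998), heading=95, 9 segment(s) drawn

Start position: (0, 0)
Final position: (4.296, -15.998)
Distance = 16.565; >= 1e-6 -> NOT closed

Answer: no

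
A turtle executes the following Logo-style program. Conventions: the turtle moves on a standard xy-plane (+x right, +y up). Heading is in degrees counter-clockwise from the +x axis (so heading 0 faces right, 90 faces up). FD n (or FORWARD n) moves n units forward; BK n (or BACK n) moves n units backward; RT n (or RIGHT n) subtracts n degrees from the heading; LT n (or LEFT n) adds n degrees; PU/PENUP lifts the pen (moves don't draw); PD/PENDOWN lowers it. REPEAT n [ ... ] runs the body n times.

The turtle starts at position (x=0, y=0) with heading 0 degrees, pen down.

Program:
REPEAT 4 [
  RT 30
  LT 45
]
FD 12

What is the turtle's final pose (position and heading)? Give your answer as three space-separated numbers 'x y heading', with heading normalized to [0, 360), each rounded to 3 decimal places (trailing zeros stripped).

Answer: 6 10.392 60

Derivation:
Executing turtle program step by step:
Start: pos=(0,0), heading=0, pen down
REPEAT 4 [
  -- iteration 1/4 --
  RT 30: heading 0 -> 330
  LT 45: heading 330 -> 15
  -- iteration 2/4 --
  RT 30: heading 15 -> 345
  LT 45: heading 345 -> 30
  -- iteration 3/4 --
  RT 30: heading 30 -> 0
  LT 45: heading 0 -> 45
  -- iteration 4/4 --
  RT 30: heading 45 -> 15
  LT 45: heading 15 -> 60
]
FD 12: (0,0) -> (6,10.392) [heading=60, draw]
Final: pos=(6,10.392), heading=60, 1 segment(s) drawn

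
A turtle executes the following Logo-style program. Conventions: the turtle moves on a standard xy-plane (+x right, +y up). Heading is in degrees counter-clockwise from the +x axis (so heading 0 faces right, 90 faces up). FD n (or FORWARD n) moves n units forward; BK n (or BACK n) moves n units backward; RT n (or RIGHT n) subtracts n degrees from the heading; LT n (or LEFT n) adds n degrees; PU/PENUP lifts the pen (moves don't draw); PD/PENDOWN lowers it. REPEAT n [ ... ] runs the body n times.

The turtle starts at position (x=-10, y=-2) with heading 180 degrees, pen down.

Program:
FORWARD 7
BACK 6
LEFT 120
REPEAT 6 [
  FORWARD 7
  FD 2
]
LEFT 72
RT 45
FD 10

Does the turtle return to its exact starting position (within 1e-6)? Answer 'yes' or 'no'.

Executing turtle program step by step:
Start: pos=(-10,-2), heading=180, pen down
FD 7: (-10,-2) -> (-17,-2) [heading=180, draw]
BK 6: (-17,-2) -> (-11,-2) [heading=180, draw]
LT 120: heading 180 -> 300
REPEAT 6 [
  -- iteration 1/6 --
  FD 7: (-11,-2) -> (-7.5,-8.062) [heading=300, draw]
  FD 2: (-7.5,-8.062) -> (-6.5,-9.794) [heading=300, draw]
  -- iteration 2/6 --
  FD 7: (-6.5,-9.794) -> (-3,-15.856) [heading=300, draw]
  FD 2: (-3,-15.856) -> (-2,-17.588) [heading=300, draw]
  -- iteration 3/6 --
  FD 7: (-2,-17.588) -> (1.5,-23.651) [heading=300, draw]
  FD 2: (1.5,-23.651) -> (2.5,-25.383) [heading=300, draw]
  -- iteration 4/6 --
  FD 7: (2.5,-25.383) -> (6,-31.445) [heading=300, draw]
  FD 2: (6,-31.445) -> (7,-33.177) [heading=300, draw]
  -- iteration 5/6 --
  FD 7: (7,-33.177) -> (10.5,-39.239) [heading=300, draw]
  FD 2: (10.5,-39.239) -> (11.5,-40.971) [heading=300, draw]
  -- iteration 6/6 --
  FD 7: (11.5,-40.971) -> (15,-47.033) [heading=300, draw]
  FD 2: (15,-47.033) -> (16,-48.765) [heading=300, draw]
]
LT 72: heading 300 -> 12
RT 45: heading 12 -> 327
FD 10: (16,-48.765) -> (24.387,-54.212) [heading=327, draw]
Final: pos=(24.387,-54.212), heading=327, 15 segment(s) drawn

Start position: (-10, -2)
Final position: (24.387, -54.212)
Distance = 62.518; >= 1e-6 -> NOT closed

Answer: no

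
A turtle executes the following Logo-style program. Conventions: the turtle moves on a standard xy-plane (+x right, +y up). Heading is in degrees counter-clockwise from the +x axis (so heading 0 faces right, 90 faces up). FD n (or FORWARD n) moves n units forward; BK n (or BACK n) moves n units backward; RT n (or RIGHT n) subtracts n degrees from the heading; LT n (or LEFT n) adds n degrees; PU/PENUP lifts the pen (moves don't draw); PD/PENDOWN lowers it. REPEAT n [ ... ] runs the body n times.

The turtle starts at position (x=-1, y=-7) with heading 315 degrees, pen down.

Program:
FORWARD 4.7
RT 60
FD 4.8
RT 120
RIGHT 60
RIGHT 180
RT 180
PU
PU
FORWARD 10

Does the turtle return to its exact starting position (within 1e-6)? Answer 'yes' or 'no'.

Answer: no

Derivation:
Executing turtle program step by step:
Start: pos=(-1,-7), heading=315, pen down
FD 4.7: (-1,-7) -> (2.323,-10.323) [heading=315, draw]
RT 60: heading 315 -> 255
FD 4.8: (2.323,-10.323) -> (1.081,-14.96) [heading=255, draw]
RT 120: heading 255 -> 135
RT 60: heading 135 -> 75
RT 180: heading 75 -> 255
RT 180: heading 255 -> 75
PU: pen up
PU: pen up
FD 10: (1.081,-14.96) -> (3.669,-5.301) [heading=75, move]
Final: pos=(3.669,-5.301), heading=75, 2 segment(s) drawn

Start position: (-1, -7)
Final position: (3.669, -5.301)
Distance = 4.969; >= 1e-6 -> NOT closed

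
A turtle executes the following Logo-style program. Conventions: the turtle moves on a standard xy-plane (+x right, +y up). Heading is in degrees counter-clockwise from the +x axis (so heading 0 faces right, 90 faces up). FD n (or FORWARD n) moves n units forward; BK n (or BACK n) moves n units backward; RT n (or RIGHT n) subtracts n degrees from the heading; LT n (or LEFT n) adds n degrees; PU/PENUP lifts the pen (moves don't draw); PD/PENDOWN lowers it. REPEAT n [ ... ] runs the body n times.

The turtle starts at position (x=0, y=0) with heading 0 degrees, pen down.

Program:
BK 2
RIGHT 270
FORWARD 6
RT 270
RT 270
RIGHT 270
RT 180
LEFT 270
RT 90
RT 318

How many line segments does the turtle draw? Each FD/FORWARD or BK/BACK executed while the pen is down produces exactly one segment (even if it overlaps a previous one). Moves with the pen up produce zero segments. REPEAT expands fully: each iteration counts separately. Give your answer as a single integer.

Answer: 2

Derivation:
Executing turtle program step by step:
Start: pos=(0,0), heading=0, pen down
BK 2: (0,0) -> (-2,0) [heading=0, draw]
RT 270: heading 0 -> 90
FD 6: (-2,0) -> (-2,6) [heading=90, draw]
RT 270: heading 90 -> 180
RT 270: heading 180 -> 270
RT 270: heading 270 -> 0
RT 180: heading 0 -> 180
LT 270: heading 180 -> 90
RT 90: heading 90 -> 0
RT 318: heading 0 -> 42
Final: pos=(-2,6), heading=42, 2 segment(s) drawn
Segments drawn: 2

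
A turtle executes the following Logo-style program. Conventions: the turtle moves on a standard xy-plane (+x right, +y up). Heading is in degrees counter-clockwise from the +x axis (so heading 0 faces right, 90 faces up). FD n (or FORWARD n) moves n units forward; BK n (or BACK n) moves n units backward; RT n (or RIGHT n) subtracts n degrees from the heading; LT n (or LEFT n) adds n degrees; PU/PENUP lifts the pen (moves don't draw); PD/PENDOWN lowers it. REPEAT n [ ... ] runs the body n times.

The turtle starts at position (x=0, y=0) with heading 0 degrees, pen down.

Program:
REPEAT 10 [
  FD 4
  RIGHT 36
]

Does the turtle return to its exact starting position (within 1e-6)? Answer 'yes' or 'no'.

Executing turtle program step by step:
Start: pos=(0,0), heading=0, pen down
REPEAT 10 [
  -- iteration 1/10 --
  FD 4: (0,0) -> (4,0) [heading=0, draw]
  RT 36: heading 0 -> 324
  -- iteration 2/10 --
  FD 4: (4,0) -> (7.236,-2.351) [heading=324, draw]
  RT 36: heading 324 -> 288
  -- iteration 3/10 --
  FD 4: (7.236,-2.351) -> (8.472,-6.155) [heading=288, draw]
  RT 36: heading 288 -> 252
  -- iteration 4/10 --
  FD 4: (8.472,-6.155) -> (7.236,-9.96) [heading=252, draw]
  RT 36: heading 252 -> 216
  -- iteration 5/10 --
  FD 4: (7.236,-9.96) -> (4,-12.311) [heading=216, draw]
  RT 36: heading 216 -> 180
  -- iteration 6/10 --
  FD 4: (4,-12.311) -> (0,-12.311) [heading=180, draw]
  RT 36: heading 180 -> 144
  -- iteration 7/10 --
  FD 4: (0,-12.311) -> (-3.236,-9.96) [heading=144, draw]
  RT 36: heading 144 -> 108
  -- iteration 8/10 --
  FD 4: (-3.236,-9.96) -> (-4.472,-6.155) [heading=108, draw]
  RT 36: heading 108 -> 72
  -- iteration 9/10 --
  FD 4: (-4.472,-6.155) -> (-3.236,-2.351) [heading=72, draw]
  RT 36: heading 72 -> 36
  -- iteration 10/10 --
  FD 4: (-3.236,-2.351) -> (0,0) [heading=36, draw]
  RT 36: heading 36 -> 0
]
Final: pos=(0,0), heading=0, 10 segment(s) drawn

Start position: (0, 0)
Final position: (0, 0)
Distance = 0; < 1e-6 -> CLOSED

Answer: yes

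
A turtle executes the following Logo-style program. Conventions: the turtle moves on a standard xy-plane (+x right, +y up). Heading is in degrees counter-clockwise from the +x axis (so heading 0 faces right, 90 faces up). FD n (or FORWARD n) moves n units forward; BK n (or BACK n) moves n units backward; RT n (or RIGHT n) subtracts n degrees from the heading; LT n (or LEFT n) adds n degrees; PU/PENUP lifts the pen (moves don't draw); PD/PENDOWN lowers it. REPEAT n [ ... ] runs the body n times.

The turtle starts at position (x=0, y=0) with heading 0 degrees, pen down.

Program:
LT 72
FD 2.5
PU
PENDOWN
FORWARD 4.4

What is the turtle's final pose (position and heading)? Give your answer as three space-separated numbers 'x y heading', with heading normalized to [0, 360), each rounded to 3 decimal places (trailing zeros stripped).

Executing turtle program step by step:
Start: pos=(0,0), heading=0, pen down
LT 72: heading 0 -> 72
FD 2.5: (0,0) -> (0.773,2.378) [heading=72, draw]
PU: pen up
PD: pen down
FD 4.4: (0.773,2.378) -> (2.132,6.562) [heading=72, draw]
Final: pos=(2.132,6.562), heading=72, 2 segment(s) drawn

Answer: 2.132 6.562 72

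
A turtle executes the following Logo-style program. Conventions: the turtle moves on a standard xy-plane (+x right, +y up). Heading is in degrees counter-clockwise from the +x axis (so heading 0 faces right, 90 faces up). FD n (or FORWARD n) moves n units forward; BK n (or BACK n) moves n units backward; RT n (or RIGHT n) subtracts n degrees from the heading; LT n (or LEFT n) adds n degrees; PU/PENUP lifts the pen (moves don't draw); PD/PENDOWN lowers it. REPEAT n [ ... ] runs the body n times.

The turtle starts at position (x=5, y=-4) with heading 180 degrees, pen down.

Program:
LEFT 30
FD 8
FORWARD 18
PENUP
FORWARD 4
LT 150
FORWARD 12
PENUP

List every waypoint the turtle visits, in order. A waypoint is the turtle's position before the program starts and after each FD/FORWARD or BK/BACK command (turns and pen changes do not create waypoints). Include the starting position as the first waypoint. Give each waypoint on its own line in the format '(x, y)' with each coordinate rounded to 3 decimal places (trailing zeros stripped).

Answer: (5, -4)
(-1.928, -8)
(-17.517, -17)
(-20.981, -19)
(-8.981, -19)

Derivation:
Executing turtle program step by step:
Start: pos=(5,-4), heading=180, pen down
LT 30: heading 180 -> 210
FD 8: (5,-4) -> (-1.928,-8) [heading=210, draw]
FD 18: (-1.928,-8) -> (-17.517,-17) [heading=210, draw]
PU: pen up
FD 4: (-17.517,-17) -> (-20.981,-19) [heading=210, move]
LT 150: heading 210 -> 0
FD 12: (-20.981,-19) -> (-8.981,-19) [heading=0, move]
PU: pen up
Final: pos=(-8.981,-19), heading=0, 2 segment(s) drawn
Waypoints (5 total):
(5, -4)
(-1.928, -8)
(-17.517, -17)
(-20.981, -19)
(-8.981, -19)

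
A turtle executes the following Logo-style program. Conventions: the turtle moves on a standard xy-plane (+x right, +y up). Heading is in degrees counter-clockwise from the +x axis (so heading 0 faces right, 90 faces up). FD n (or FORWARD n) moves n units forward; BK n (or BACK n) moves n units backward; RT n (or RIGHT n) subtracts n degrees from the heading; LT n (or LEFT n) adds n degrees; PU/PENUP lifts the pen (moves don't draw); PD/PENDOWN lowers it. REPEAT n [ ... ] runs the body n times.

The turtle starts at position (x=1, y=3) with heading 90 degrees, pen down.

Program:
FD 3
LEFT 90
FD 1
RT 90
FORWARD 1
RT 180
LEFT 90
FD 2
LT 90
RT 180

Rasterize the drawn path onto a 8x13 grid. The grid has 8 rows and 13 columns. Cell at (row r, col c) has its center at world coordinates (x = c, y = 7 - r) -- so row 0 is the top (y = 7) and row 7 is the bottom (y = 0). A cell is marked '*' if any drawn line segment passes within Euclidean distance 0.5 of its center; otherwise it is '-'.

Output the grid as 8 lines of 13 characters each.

Segment 0: (1,3) -> (1,6)
Segment 1: (1,6) -> (0,6)
Segment 2: (0,6) -> (0,7)
Segment 3: (0,7) -> (2,7)

Answer: ***----------
**-----------
-*-----------
-*-----------
-*-----------
-------------
-------------
-------------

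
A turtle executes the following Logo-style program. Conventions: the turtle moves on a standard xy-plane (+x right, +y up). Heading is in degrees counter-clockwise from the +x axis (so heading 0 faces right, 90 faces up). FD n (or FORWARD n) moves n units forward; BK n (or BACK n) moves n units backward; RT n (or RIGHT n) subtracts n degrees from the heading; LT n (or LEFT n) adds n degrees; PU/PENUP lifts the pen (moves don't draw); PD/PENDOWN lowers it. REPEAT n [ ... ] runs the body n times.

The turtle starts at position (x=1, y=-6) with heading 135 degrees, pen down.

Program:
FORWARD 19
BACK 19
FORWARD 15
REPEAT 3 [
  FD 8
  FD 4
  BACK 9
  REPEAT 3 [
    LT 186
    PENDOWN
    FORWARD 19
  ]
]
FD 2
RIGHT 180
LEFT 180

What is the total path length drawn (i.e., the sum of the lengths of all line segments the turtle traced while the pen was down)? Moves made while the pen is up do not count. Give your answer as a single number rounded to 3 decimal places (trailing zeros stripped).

Executing turtle program step by step:
Start: pos=(1,-6), heading=135, pen down
FD 19: (1,-6) -> (-12.435,7.435) [heading=135, draw]
BK 19: (-12.435,7.435) -> (1,-6) [heading=135, draw]
FD 15: (1,-6) -> (-9.607,4.607) [heading=135, draw]
REPEAT 3 [
  -- iteration 1/3 --
  FD 8: (-9.607,4.607) -> (-15.263,10.263) [heading=135, draw]
  FD 4: (-15.263,10.263) -> (-18.092,13.092) [heading=135, draw]
  BK 9: (-18.092,13.092) -> (-11.728,6.728) [heading=135, draw]
  REPEAT 3 [
    -- iteration 1/3 --
    LT 186: heading 135 -> 321
    PD: pen down
    FD 19: (-11.728,6.728) -> (3.038,-5.229) [heading=321, draw]
    -- iteration 2/3 --
    LT 186: heading 321 -> 147
    PD: pen down
    FD 19: (3.038,-5.229) -> (-12.897,5.119) [heading=147, draw]
    -- iteration 3/3 --
    LT 186: heading 147 -> 333
    PD: pen down
    FD 19: (-12.897,5.119) -> (4.032,-3.507) [heading=333, draw]
  ]
  -- iteration 2/3 --
  FD 8: (4.032,-3.507) -> (11.16,-7.139) [heading=333, draw]
  FD 4: (11.16,-7.139) -> (14.724,-8.955) [heading=333, draw]
  BK 9: (14.724,-8.955) -> (6.705,-4.869) [heading=333, draw]
  REPEAT 3 [
    -- iteration 1/3 --
    LT 186: heading 333 -> 159
    PD: pen down
    FD 19: (6.705,-4.869) -> (-11.033,1.94) [heading=159, draw]
    -- iteration 2/3 --
    LT 186: heading 159 -> 345
    PD: pen down
    FD 19: (-11.033,1.94) -> (7.32,-2.977) [heading=345, draw]
    -- iteration 3/3 --
    LT 186: heading 345 -> 171
    PD: pen down
    FD 19: (7.32,-2.977) -> (-11.446,-0.005) [heading=171, draw]
  ]
  -- iteration 3/3 --
  FD 8: (-11.446,-0.005) -> (-19.348,1.246) [heading=171, draw]
  FD 4: (-19.348,1.246) -> (-23.299,1.872) [heading=171, draw]
  BK 9: (-23.299,1.872) -> (-14.409,0.464) [heading=171, draw]
  REPEAT 3 [
    -- iteration 1/3 --
    LT 186: heading 171 -> 357
    PD: pen down
    FD 19: (-14.409,0.464) -> (4.565,-0.53) [heading=357, draw]
    -- iteration 2/3 --
    LT 186: heading 357 -> 183
    PD: pen down
    FD 19: (4.565,-0.53) -> (-14.409,-1.525) [heading=183, draw]
    -- iteration 3/3 --
    LT 186: heading 183 -> 9
    PD: pen down
    FD 19: (-14.409,-1.525) -> (4.357,1.448) [heading=9, draw]
  ]
]
FD 2: (4.357,1.448) -> (6.332,1.761) [heading=9, draw]
RT 180: heading 9 -> 189
LT 180: heading 189 -> 9
Final: pos=(6.332,1.761), heading=9, 22 segment(s) drawn

Segment lengths:
  seg 1: (1,-6) -> (-12.435,7.435), length = 19
  seg 2: (-12.435,7.435) -> (1,-6), length = 19
  seg 3: (1,-6) -> (-9.607,4.607), length = 15
  seg 4: (-9.607,4.607) -> (-15.263,10.263), length = 8
  seg 5: (-15.263,10.263) -> (-18.092,13.092), length = 4
  seg 6: (-18.092,13.092) -> (-11.728,6.728), length = 9
  seg 7: (-11.728,6.728) -> (3.038,-5.229), length = 19
  seg 8: (3.038,-5.229) -> (-12.897,5.119), length = 19
  seg 9: (-12.897,5.119) -> (4.032,-3.507), length = 19
  seg 10: (4.032,-3.507) -> (11.16,-7.139), length = 8
  seg 11: (11.16,-7.139) -> (14.724,-8.955), length = 4
  seg 12: (14.724,-8.955) -> (6.705,-4.869), length = 9
  seg 13: (6.705,-4.869) -> (-11.033,1.94), length = 19
  seg 14: (-11.033,1.94) -> (7.32,-2.977), length = 19
  seg 15: (7.32,-2.977) -> (-11.446,-0.005), length = 19
  seg 16: (-11.446,-0.005) -> (-19.348,1.246), length = 8
  seg 17: (-19.348,1.246) -> (-23.299,1.872), length = 4
  seg 18: (-23.299,1.872) -> (-14.409,0.464), length = 9
  seg 19: (-14.409,0.464) -> (4.565,-0.53), length = 19
  seg 20: (4.565,-0.53) -> (-14.409,-1.525), length = 19
  seg 21: (-14.409,-1.525) -> (4.357,1.448), length = 19
  seg 22: (4.357,1.448) -> (6.332,1.761), length = 2
Total = 289

Answer: 289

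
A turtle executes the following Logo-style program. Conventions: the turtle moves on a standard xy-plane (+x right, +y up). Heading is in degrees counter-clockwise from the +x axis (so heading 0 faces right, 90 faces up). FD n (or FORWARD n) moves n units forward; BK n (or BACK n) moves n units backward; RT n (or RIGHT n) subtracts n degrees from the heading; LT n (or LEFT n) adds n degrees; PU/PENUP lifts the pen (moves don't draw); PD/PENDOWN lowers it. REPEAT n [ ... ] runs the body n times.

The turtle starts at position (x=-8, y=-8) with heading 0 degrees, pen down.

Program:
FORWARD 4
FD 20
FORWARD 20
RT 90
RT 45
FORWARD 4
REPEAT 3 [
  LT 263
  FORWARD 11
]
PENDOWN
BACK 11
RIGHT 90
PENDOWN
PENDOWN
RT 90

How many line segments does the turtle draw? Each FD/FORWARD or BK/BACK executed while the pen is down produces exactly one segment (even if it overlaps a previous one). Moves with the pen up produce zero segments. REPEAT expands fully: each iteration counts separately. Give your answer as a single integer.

Executing turtle program step by step:
Start: pos=(-8,-8), heading=0, pen down
FD 4: (-8,-8) -> (-4,-8) [heading=0, draw]
FD 20: (-4,-8) -> (16,-8) [heading=0, draw]
FD 20: (16,-8) -> (36,-8) [heading=0, draw]
RT 90: heading 0 -> 270
RT 45: heading 270 -> 225
FD 4: (36,-8) -> (33.172,-10.828) [heading=225, draw]
REPEAT 3 [
  -- iteration 1/3 --
  LT 263: heading 225 -> 128
  FD 11: (33.172,-10.828) -> (26.399,-2.16) [heading=128, draw]
  -- iteration 2/3 --
  LT 263: heading 128 -> 31
  FD 11: (26.399,-2.16) -> (35.828,3.505) [heading=31, draw]
  -- iteration 3/3 --
  LT 263: heading 31 -> 294
  FD 11: (35.828,3.505) -> (40.302,-6.544) [heading=294, draw]
]
PD: pen down
BK 11: (40.302,-6.544) -> (35.828,3.505) [heading=294, draw]
RT 90: heading 294 -> 204
PD: pen down
PD: pen down
RT 90: heading 204 -> 114
Final: pos=(35.828,3.505), heading=114, 8 segment(s) drawn
Segments drawn: 8

Answer: 8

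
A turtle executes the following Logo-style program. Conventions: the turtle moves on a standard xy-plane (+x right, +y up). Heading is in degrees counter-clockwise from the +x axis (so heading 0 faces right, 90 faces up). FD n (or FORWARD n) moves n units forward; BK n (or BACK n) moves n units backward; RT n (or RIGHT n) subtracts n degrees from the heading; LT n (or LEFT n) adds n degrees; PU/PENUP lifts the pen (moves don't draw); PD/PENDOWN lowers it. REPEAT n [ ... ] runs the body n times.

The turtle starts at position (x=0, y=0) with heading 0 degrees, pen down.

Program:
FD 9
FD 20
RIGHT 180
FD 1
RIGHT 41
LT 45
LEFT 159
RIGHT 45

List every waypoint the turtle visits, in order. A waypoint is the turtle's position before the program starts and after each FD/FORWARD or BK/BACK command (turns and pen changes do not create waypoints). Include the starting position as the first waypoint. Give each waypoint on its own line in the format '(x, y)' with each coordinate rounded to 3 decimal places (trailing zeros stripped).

Executing turtle program step by step:
Start: pos=(0,0), heading=0, pen down
FD 9: (0,0) -> (9,0) [heading=0, draw]
FD 20: (9,0) -> (29,0) [heading=0, draw]
RT 180: heading 0 -> 180
FD 1: (29,0) -> (28,0) [heading=180, draw]
RT 41: heading 180 -> 139
LT 45: heading 139 -> 184
LT 159: heading 184 -> 343
RT 45: heading 343 -> 298
Final: pos=(28,0), heading=298, 3 segment(s) drawn
Waypoints (4 total):
(0, 0)
(9, 0)
(29, 0)
(28, 0)

Answer: (0, 0)
(9, 0)
(29, 0)
(28, 0)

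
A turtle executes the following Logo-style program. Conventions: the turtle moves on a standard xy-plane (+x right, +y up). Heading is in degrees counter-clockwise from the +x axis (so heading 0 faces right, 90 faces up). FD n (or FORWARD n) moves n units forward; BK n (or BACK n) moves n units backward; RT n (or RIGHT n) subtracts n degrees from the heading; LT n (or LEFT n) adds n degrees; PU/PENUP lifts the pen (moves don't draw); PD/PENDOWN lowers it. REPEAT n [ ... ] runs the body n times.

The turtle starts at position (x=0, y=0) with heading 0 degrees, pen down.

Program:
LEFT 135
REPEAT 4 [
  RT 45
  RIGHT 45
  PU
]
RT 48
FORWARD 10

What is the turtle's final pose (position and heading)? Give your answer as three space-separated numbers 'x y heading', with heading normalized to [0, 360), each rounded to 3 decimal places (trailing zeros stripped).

Answer: 0.523 9.986 87

Derivation:
Executing turtle program step by step:
Start: pos=(0,0), heading=0, pen down
LT 135: heading 0 -> 135
REPEAT 4 [
  -- iteration 1/4 --
  RT 45: heading 135 -> 90
  RT 45: heading 90 -> 45
  PU: pen up
  -- iteration 2/4 --
  RT 45: heading 45 -> 0
  RT 45: heading 0 -> 315
  PU: pen up
  -- iteration 3/4 --
  RT 45: heading 315 -> 270
  RT 45: heading 270 -> 225
  PU: pen up
  -- iteration 4/4 --
  RT 45: heading 225 -> 180
  RT 45: heading 180 -> 135
  PU: pen up
]
RT 48: heading 135 -> 87
FD 10: (0,0) -> (0.523,9.986) [heading=87, move]
Final: pos=(0.523,9.986), heading=87, 0 segment(s) drawn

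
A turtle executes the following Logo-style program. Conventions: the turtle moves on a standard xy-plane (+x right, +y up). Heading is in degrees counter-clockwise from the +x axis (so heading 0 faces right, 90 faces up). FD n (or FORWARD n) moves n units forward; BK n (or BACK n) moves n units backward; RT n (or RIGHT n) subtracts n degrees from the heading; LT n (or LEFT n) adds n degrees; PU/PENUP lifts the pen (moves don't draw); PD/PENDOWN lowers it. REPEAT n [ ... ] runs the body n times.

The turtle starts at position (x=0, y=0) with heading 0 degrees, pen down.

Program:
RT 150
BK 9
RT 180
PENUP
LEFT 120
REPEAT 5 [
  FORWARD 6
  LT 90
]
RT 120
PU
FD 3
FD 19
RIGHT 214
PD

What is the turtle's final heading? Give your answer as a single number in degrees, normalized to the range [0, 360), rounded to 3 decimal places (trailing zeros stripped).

Answer: 266

Derivation:
Executing turtle program step by step:
Start: pos=(0,0), heading=0, pen down
RT 150: heading 0 -> 210
BK 9: (0,0) -> (7.794,4.5) [heading=210, draw]
RT 180: heading 210 -> 30
PU: pen up
LT 120: heading 30 -> 150
REPEAT 5 [
  -- iteration 1/5 --
  FD 6: (7.794,4.5) -> (2.598,7.5) [heading=150, move]
  LT 90: heading 150 -> 240
  -- iteration 2/5 --
  FD 6: (2.598,7.5) -> (-0.402,2.304) [heading=240, move]
  LT 90: heading 240 -> 330
  -- iteration 3/5 --
  FD 6: (-0.402,2.304) -> (4.794,-0.696) [heading=330, move]
  LT 90: heading 330 -> 60
  -- iteration 4/5 --
  FD 6: (4.794,-0.696) -> (7.794,4.5) [heading=60, move]
  LT 90: heading 60 -> 150
  -- iteration 5/5 --
  FD 6: (7.794,4.5) -> (2.598,7.5) [heading=150, move]
  LT 90: heading 150 -> 240
]
RT 120: heading 240 -> 120
PU: pen up
FD 3: (2.598,7.5) -> (1.098,10.098) [heading=120, move]
FD 19: (1.098,10.098) -> (-8.402,26.553) [heading=120, move]
RT 214: heading 120 -> 266
PD: pen down
Final: pos=(-8.402,26.553), heading=266, 1 segment(s) drawn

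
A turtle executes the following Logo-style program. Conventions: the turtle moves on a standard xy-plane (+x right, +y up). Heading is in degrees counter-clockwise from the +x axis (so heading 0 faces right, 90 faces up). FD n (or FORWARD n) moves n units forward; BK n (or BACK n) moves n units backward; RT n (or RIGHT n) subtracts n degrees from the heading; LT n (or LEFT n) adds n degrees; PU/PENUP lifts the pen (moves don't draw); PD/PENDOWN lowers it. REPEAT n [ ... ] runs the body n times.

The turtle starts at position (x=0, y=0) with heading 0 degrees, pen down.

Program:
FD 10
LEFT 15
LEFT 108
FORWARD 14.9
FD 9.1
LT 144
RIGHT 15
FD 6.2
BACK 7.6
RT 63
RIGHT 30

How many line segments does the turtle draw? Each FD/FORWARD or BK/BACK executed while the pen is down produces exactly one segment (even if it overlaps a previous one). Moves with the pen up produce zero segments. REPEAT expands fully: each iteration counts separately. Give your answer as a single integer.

Executing turtle program step by step:
Start: pos=(0,0), heading=0, pen down
FD 10: (0,0) -> (10,0) [heading=0, draw]
LT 15: heading 0 -> 15
LT 108: heading 15 -> 123
FD 14.9: (10,0) -> (1.885,12.496) [heading=123, draw]
FD 9.1: (1.885,12.496) -> (-3.071,20.128) [heading=123, draw]
LT 144: heading 123 -> 267
RT 15: heading 267 -> 252
FD 6.2: (-3.071,20.128) -> (-4.987,14.232) [heading=252, draw]
BK 7.6: (-4.987,14.232) -> (-2.639,21.46) [heading=252, draw]
RT 63: heading 252 -> 189
RT 30: heading 189 -> 159
Final: pos=(-2.639,21.46), heading=159, 5 segment(s) drawn
Segments drawn: 5

Answer: 5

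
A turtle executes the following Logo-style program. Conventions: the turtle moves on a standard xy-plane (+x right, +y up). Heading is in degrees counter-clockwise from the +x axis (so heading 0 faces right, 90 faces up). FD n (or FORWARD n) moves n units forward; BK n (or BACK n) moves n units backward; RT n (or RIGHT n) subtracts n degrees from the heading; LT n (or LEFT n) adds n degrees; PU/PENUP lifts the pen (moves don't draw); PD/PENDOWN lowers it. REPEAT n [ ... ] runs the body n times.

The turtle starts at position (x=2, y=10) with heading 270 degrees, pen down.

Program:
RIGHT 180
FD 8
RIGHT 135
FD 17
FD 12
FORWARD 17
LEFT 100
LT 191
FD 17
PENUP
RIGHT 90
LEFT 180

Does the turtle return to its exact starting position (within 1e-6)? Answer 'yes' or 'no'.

Executing turtle program step by step:
Start: pos=(2,10), heading=270, pen down
RT 180: heading 270 -> 90
FD 8: (2,10) -> (2,18) [heading=90, draw]
RT 135: heading 90 -> 315
FD 17: (2,18) -> (14.021,5.979) [heading=315, draw]
FD 12: (14.021,5.979) -> (22.506,-2.506) [heading=315, draw]
FD 17: (22.506,-2.506) -> (34.527,-14.527) [heading=315, draw]
LT 100: heading 315 -> 55
LT 191: heading 55 -> 246
FD 17: (34.527,-14.527) -> (27.612,-30.057) [heading=246, draw]
PU: pen up
RT 90: heading 246 -> 156
LT 180: heading 156 -> 336
Final: pos=(27.612,-30.057), heading=336, 5 segment(s) drawn

Start position: (2, 10)
Final position: (27.612, -30.057)
Distance = 47.545; >= 1e-6 -> NOT closed

Answer: no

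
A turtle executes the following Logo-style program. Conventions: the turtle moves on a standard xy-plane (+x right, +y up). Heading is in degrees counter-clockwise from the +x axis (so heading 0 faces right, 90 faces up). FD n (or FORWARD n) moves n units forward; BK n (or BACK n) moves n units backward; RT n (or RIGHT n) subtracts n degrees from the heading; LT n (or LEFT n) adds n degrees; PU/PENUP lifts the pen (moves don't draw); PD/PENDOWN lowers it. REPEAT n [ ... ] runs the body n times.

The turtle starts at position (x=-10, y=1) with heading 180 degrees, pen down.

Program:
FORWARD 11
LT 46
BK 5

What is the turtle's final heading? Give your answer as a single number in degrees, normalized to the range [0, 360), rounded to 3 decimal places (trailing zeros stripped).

Executing turtle program step by step:
Start: pos=(-10,1), heading=180, pen down
FD 11: (-10,1) -> (-21,1) [heading=180, draw]
LT 46: heading 180 -> 226
BK 5: (-21,1) -> (-17.527,4.597) [heading=226, draw]
Final: pos=(-17.527,4.597), heading=226, 2 segment(s) drawn

Answer: 226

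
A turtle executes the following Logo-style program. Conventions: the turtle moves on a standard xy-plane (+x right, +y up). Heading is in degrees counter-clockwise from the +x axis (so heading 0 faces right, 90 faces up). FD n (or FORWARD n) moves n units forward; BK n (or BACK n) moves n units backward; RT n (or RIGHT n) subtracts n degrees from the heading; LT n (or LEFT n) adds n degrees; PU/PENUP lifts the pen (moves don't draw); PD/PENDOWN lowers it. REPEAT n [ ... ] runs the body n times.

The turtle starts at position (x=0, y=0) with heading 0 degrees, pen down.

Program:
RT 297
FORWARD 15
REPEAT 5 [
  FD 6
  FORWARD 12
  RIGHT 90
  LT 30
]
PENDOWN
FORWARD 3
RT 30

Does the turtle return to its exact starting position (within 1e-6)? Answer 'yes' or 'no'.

Executing turtle program step by step:
Start: pos=(0,0), heading=0, pen down
RT 297: heading 0 -> 63
FD 15: (0,0) -> (6.81,13.365) [heading=63, draw]
REPEAT 5 [
  -- iteration 1/5 --
  FD 6: (6.81,13.365) -> (9.534,18.711) [heading=63, draw]
  FD 12: (9.534,18.711) -> (14.982,29.403) [heading=63, draw]
  RT 90: heading 63 -> 333
  LT 30: heading 333 -> 3
  -- iteration 2/5 --
  FD 6: (14.982,29.403) -> (20.973,29.717) [heading=3, draw]
  FD 12: (20.973,29.717) -> (32.957,30.345) [heading=3, draw]
  RT 90: heading 3 -> 273
  LT 30: heading 273 -> 303
  -- iteration 3/5 --
  FD 6: (32.957,30.345) -> (36.225,25.313) [heading=303, draw]
  FD 12: (36.225,25.313) -> (42.761,15.249) [heading=303, draw]
  RT 90: heading 303 -> 213
  LT 30: heading 213 -> 243
  -- iteration 4/5 --
  FD 6: (42.761,15.249) -> (40.037,9.903) [heading=243, draw]
  FD 12: (40.037,9.903) -> (34.589,-0.789) [heading=243, draw]
  RT 90: heading 243 -> 153
  LT 30: heading 153 -> 183
  -- iteration 5/5 --
  FD 6: (34.589,-0.789) -> (28.597,-1.103) [heading=183, draw]
  FD 12: (28.597,-1.103) -> (16.613,-1.731) [heading=183, draw]
  RT 90: heading 183 -> 93
  LT 30: heading 93 -> 123
]
PD: pen down
FD 3: (16.613,-1.731) -> (14.979,0.785) [heading=123, draw]
RT 30: heading 123 -> 93
Final: pos=(14.979,0.785), heading=93, 12 segment(s) drawn

Start position: (0, 0)
Final position: (14.979, 0.785)
Distance = 15; >= 1e-6 -> NOT closed

Answer: no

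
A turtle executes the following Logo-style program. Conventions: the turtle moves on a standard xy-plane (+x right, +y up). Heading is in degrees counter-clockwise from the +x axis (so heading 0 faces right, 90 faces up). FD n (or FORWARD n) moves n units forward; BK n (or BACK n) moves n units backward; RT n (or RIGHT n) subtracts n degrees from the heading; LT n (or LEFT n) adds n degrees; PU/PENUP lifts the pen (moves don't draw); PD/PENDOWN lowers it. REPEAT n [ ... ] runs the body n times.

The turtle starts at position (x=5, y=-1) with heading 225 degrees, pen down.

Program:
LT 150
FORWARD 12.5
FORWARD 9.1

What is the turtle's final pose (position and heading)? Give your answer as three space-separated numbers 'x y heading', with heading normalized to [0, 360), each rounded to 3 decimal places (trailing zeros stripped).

Executing turtle program step by step:
Start: pos=(5,-1), heading=225, pen down
LT 150: heading 225 -> 15
FD 12.5: (5,-1) -> (17.074,2.235) [heading=15, draw]
FD 9.1: (17.074,2.235) -> (25.864,4.59) [heading=15, draw]
Final: pos=(25.864,4.59), heading=15, 2 segment(s) drawn

Answer: 25.864 4.59 15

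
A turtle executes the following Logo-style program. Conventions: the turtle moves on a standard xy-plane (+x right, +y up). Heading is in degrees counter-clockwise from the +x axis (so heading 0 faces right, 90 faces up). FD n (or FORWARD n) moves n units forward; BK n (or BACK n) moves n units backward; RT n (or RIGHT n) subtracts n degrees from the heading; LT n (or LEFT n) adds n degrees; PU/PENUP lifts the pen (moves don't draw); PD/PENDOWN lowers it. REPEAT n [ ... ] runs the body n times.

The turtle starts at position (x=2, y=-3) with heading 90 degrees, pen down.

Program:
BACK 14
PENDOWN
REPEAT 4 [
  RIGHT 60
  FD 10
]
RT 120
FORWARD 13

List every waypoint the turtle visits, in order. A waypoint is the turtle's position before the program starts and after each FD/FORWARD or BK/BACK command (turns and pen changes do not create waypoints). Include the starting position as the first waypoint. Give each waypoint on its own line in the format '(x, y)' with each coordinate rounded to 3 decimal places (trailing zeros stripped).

Executing turtle program step by step:
Start: pos=(2,-3), heading=90, pen down
BK 14: (2,-3) -> (2,-17) [heading=90, draw]
PD: pen down
REPEAT 4 [
  -- iteration 1/4 --
  RT 60: heading 90 -> 30
  FD 10: (2,-17) -> (10.66,-12) [heading=30, draw]
  -- iteration 2/4 --
  RT 60: heading 30 -> 330
  FD 10: (10.66,-12) -> (19.321,-17) [heading=330, draw]
  -- iteration 3/4 --
  RT 60: heading 330 -> 270
  FD 10: (19.321,-17) -> (19.321,-27) [heading=270, draw]
  -- iteration 4/4 --
  RT 60: heading 270 -> 210
  FD 10: (19.321,-27) -> (10.66,-32) [heading=210, draw]
]
RT 120: heading 210 -> 90
FD 13: (10.66,-32) -> (10.66,-19) [heading=90, draw]
Final: pos=(10.66,-19), heading=90, 6 segment(s) drawn
Waypoints (7 total):
(2, -3)
(2, -17)
(10.66, -12)
(19.321, -17)
(19.321, -27)
(10.66, -32)
(10.66, -19)

Answer: (2, -3)
(2, -17)
(10.66, -12)
(19.321, -17)
(19.321, -27)
(10.66, -32)
(10.66, -19)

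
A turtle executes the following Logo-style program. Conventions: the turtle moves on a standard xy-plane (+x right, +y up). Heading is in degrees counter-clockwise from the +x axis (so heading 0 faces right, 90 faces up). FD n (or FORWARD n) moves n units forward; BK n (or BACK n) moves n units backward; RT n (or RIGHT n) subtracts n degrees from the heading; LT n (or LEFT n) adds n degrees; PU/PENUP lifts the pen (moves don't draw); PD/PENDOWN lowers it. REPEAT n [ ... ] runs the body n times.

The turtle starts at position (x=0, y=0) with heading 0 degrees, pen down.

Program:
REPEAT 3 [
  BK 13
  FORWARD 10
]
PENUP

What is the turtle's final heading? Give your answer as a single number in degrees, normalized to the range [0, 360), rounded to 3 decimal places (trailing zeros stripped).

Answer: 0

Derivation:
Executing turtle program step by step:
Start: pos=(0,0), heading=0, pen down
REPEAT 3 [
  -- iteration 1/3 --
  BK 13: (0,0) -> (-13,0) [heading=0, draw]
  FD 10: (-13,0) -> (-3,0) [heading=0, draw]
  -- iteration 2/3 --
  BK 13: (-3,0) -> (-16,0) [heading=0, draw]
  FD 10: (-16,0) -> (-6,0) [heading=0, draw]
  -- iteration 3/3 --
  BK 13: (-6,0) -> (-19,0) [heading=0, draw]
  FD 10: (-19,0) -> (-9,0) [heading=0, draw]
]
PU: pen up
Final: pos=(-9,0), heading=0, 6 segment(s) drawn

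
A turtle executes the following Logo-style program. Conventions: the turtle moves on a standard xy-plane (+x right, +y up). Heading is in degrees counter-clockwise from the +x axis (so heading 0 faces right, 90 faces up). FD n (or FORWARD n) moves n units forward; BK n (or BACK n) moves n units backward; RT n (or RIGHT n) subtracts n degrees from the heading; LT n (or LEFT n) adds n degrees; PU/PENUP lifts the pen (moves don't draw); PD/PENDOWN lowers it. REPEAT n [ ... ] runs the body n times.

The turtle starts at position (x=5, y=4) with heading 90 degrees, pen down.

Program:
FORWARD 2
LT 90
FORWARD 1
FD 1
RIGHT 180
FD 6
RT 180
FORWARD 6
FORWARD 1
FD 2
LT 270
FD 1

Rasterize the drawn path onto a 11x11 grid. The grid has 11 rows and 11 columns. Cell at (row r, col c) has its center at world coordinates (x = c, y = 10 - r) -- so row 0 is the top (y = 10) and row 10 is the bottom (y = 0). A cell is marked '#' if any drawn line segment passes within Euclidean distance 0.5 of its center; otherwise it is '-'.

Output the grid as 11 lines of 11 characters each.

Segment 0: (5,4) -> (5,6)
Segment 1: (5,6) -> (4,6)
Segment 2: (4,6) -> (3,6)
Segment 3: (3,6) -> (9,6)
Segment 4: (9,6) -> (3,6)
Segment 5: (3,6) -> (2,6)
Segment 6: (2,6) -> (0,6)
Segment 7: (0,6) -> (0,7)

Answer: -----------
-----------
-----------
#----------
##########-
-----#-----
-----#-----
-----------
-----------
-----------
-----------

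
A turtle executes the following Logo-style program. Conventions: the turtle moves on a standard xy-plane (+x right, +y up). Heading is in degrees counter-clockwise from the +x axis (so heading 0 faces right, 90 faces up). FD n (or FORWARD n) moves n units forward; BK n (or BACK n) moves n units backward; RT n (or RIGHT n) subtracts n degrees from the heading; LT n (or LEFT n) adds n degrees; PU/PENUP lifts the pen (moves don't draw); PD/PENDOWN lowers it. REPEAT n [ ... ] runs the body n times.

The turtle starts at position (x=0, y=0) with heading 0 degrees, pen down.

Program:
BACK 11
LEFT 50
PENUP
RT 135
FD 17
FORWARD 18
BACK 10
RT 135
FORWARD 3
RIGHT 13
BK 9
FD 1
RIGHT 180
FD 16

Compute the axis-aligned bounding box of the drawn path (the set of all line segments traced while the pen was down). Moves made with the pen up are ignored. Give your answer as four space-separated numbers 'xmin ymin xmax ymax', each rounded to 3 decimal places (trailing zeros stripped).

Executing turtle program step by step:
Start: pos=(0,0), heading=0, pen down
BK 11: (0,0) -> (-11,0) [heading=0, draw]
LT 50: heading 0 -> 50
PU: pen up
RT 135: heading 50 -> 275
FD 17: (-11,0) -> (-9.518,-16.935) [heading=275, move]
FD 18: (-9.518,-16.935) -> (-7.95,-34.867) [heading=275, move]
BK 10: (-7.95,-34.867) -> (-8.821,-24.905) [heading=275, move]
RT 135: heading 275 -> 140
FD 3: (-8.821,-24.905) -> (-11.119,-22.977) [heading=140, move]
RT 13: heading 140 -> 127
BK 9: (-11.119,-22.977) -> (-5.703,-30.164) [heading=127, move]
FD 1: (-5.703,-30.164) -> (-6.305,-29.366) [heading=127, move]
RT 180: heading 127 -> 307
FD 16: (-6.305,-29.366) -> (3.324,-42.144) [heading=307, move]
Final: pos=(3.324,-42.144), heading=307, 1 segment(s) drawn

Segment endpoints: x in {-11, 0}, y in {0}
xmin=-11, ymin=0, xmax=0, ymax=0

Answer: -11 0 0 0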